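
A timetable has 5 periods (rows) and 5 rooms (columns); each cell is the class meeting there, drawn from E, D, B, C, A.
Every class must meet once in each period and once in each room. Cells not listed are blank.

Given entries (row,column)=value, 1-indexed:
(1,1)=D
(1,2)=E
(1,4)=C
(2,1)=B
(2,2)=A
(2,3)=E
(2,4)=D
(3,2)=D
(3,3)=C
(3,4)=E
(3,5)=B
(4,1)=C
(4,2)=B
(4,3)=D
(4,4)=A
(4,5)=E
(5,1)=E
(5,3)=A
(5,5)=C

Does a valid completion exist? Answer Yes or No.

Period 2, room 5: period 2 together with room 5 already contain {E, D, B, C, A} — every symbol — so nothing can go there. The grid has no valid completion.

No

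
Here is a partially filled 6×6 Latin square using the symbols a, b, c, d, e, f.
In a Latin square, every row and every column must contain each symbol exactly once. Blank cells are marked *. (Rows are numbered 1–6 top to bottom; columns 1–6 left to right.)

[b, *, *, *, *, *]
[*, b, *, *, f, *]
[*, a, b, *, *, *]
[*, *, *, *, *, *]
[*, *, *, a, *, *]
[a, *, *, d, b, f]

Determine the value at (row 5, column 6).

Row 5, column 6 is narrowed to {b, c, d, e}.
If it were c, propagating the remaining blanks reaches a contradiction.
If it were d, propagating the remaining blanks reaches a contradiction.
If it were e, propagating the remaining blanks reaches a contradiction.
So row 5, column 6 must be b.

b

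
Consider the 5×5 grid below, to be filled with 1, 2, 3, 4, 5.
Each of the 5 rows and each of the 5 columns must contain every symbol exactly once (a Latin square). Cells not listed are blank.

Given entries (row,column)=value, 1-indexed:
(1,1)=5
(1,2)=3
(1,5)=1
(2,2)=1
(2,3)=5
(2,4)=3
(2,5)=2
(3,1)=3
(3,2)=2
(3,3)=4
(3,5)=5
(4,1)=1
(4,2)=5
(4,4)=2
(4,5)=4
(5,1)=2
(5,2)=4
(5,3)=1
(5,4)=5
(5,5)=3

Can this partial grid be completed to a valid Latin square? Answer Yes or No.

Yes

No row or column among the givens repeats a symbol, and propagating forced cells runs into no contradiction.
One valid completion exists (for instance, 5 3 2 4 1 / 4 1 5 3 2 / 3 2 4 1 5 / 1 5 3 2 4 / 2 4 1 5 3).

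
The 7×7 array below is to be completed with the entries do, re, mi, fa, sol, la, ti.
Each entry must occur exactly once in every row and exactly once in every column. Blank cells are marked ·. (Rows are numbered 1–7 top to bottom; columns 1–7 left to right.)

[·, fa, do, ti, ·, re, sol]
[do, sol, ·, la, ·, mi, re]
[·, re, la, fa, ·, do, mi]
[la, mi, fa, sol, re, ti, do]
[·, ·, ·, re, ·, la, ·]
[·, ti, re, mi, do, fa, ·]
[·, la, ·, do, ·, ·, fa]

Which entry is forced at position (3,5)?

sol

Row 1, column 1: row 1 has {do, re, fa, sol, ti} and column 1 has {do, la}, leaving only mi.
Row 1, column 5: row 1 has {do, re, mi, fa, sol, ti} and column 5 has {do, re}, leaving only la.
Row 2, column 3: row 2 has {do, re, mi, sol, la} and column 3 has {do, re, fa, la}, leaving only ti.
Row 2, column 5: row 2 has {do, re, mi, sol, la, ti} and column 5 has {do, re, la}, leaving only fa.
Row 5, column 2: row 5 has {re, la} and column 2 has {re, mi, fa, sol, la, ti}, leaving only do.
Row 5, column 7: row 5 has {do, re, la} and column 7 has {do, re, mi, fa, sol}, leaving only ti.
Row 6, column 1: row 6 has {do, re, mi, fa, ti} and column 1 has {do, mi, la}, leaving only sol.
Row 3, column 1: row 3 has {do, re, mi, fa, la} and column 1 has {do, mi, sol, la}, leaving only ti.
Row 3 already has {do, re, mi, fa, la, ti} and column 5 already has {do, re, fa, la}, so row 3, column 5 must be sol.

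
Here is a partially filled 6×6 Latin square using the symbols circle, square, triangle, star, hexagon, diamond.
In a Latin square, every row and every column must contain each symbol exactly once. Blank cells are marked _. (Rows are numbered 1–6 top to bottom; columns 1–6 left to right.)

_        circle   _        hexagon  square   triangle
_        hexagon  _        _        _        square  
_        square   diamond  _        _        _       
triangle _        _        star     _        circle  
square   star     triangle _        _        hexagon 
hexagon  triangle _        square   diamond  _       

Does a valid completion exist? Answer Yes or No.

No

Row 1, column 3: row 1 has {circle, square, triangle, hexagon} and column 3 has {triangle, diamond}, so it must be star.
Row 1, column 1: row 1 has {circle, square, triangle, star, hexagon} and column 1 has {square, triangle, hexagon}, so it must be diamond.
Row 2, column 3: row 2 has {square, hexagon} and column 3 has {triangle, star, diamond}, so it must be circle.
Now row 6, column 3: row 6 together with column 3 already contain {circle, square, triangle, star, hexagon, diamond} — every symbol — so nothing can go there. The grid has no valid completion.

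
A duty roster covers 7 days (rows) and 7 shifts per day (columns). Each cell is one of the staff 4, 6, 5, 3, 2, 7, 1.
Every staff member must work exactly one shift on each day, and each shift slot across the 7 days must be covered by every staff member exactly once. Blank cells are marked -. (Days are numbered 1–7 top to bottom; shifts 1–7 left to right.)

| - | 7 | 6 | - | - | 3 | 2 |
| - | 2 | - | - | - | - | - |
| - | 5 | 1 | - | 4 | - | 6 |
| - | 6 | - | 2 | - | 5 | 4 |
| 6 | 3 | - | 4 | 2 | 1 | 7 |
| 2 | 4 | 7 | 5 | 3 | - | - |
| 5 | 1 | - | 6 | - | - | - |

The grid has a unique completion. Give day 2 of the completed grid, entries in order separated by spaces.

1 2 4 3 6 7 5

Day 1, shift 4: day 1 has {6, 3, 2, 7} and shift 4 has {4, 6, 5, 2}, leaving only 1.
Day 1, shift 1: day 1 has {6, 3, 2, 7, 1} and shift 1 has {6, 5, 2}, leaving only 4.
Day 1, shift 5: day 1 has {4, 6, 3, 2, 7, 1} and shift 5 has {4, 3, 2}, leaving only 5.
Day 4, shift 3: day 4 has {4, 6, 5, 2} and shift 3 has {6, 7, 1}, leaving only 3.
Day 5, shift 3: day 5 has {4, 6, 3, 2, 7, 1} and shift 3 has {6, 3, 7, 1}, leaving only 5.
Day 2, shift 3: day 2 has {2} and shift 3 has {6, 5, 3, 7, 1}, leaving only 4.
Day 6, shift 6: day 6 has {4, 5, 3, 2, 7} and shift 6 has {5, 3, 1}, leaving only 6.
Day 2, shift 6: day 2 has {4, 2} and shift 6 has {6, 5, 3, 1}, leaving only 7.
Day 2, shift 4: day 2 has {4, 2, 7} and shift 4 has {4, 6, 5, 2, 1}, leaving only 3.
Day 2, shift 1: day 2 has {4, 3, 2, 7} and shift 1 has {4, 6, 5, 2}, leaving only 1.
Day 2, shift 5: day 2 has {4, 3, 2, 7, 1} and shift 5 has {4, 5, 3, 2}, leaving only 6.
Day 2, shift 7: day 2 has {4, 6, 3, 2, 7, 1} and shift 7 has {4, 6, 2, 7}, leaving only 5.
So day 2 reads: 1 2 4 3 6 7 5.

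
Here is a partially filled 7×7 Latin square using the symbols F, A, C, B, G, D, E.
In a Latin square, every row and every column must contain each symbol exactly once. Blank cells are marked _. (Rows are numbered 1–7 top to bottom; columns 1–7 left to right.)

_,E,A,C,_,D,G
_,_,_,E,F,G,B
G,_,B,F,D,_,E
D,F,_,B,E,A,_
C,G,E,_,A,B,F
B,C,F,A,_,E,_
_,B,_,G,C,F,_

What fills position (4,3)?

Row 1, column 1: row 1 has {A, C, G, D, E} and column 1 has {C, B, G, D}, leaving only F.
Row 1, column 5: row 1 has {F, A, C, G, D, E} and column 5 has {F, A, C, D, E}, leaving only B.
Row 2, column 1: row 2 has {F, B, G, E} and column 1 has {F, C, B, G, D}, leaving only A.
Row 2, column 2: row 2 has {F, A, B, G, E} and column 2 has {F, C, B, G, E}, leaving only D.
Row 2, column 3: row 2 has {F, A, B, G, D, E} and column 3 has {F, A, B, E}, leaving only C.
Row 4 already has {F, A, B, D, E} and column 3 already has {F, A, C, B, E}, so row 4, column 3 must be G.

G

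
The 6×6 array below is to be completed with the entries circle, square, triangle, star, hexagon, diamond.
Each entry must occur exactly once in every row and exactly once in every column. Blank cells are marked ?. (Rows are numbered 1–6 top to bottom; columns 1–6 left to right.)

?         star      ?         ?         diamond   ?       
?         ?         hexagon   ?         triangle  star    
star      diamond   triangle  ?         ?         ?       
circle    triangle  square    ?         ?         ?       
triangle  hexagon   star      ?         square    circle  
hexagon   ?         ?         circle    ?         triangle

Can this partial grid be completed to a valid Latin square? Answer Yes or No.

No row or column among the givens repeats a symbol, and propagating forced cells runs into no contradiction.
One valid completion exists (for instance, square star circle triangle diamond hexagon / diamond circle hexagon square triangle star / star diamond triangle hexagon circle square / circle triangle square star hexagon diamond / triangle hexagon star diamond square circle / hexagon square diamond circle star triangle).

Yes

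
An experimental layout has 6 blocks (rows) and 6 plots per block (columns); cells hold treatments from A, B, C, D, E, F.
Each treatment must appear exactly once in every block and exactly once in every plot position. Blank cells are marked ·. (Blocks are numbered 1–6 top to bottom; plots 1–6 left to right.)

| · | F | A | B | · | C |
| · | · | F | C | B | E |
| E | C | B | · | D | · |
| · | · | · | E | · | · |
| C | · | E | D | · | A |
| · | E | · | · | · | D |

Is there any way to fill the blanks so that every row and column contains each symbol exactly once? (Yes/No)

Yes

No block or plot among the givens repeats a symbol, and propagating forced cells runs into no contradiction.
One valid completion exists (for instance, D F A B E C / A D F C B E / E C B A D F / F A D E C B / C B E D F A / B E C F A D).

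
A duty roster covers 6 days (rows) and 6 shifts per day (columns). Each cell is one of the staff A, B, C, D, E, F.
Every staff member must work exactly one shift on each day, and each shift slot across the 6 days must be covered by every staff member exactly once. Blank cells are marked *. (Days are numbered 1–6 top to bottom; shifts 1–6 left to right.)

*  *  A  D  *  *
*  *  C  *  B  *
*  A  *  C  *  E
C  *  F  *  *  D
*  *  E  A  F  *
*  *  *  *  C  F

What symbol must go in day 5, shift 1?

Day 1, shift 5: day 1 has {A, D} and shift 5 has {B, C, F}, leaving only E.
Day 2, shift 6: day 2 has {B, C} and shift 6 has {D, E, F}, leaving only A.
Day 3, shift 5: day 3 has {A, C, E} and shift 5 has {B, C, E, F}, leaving only D.
Day 3, shift 3: day 3 has {A, C, D, E} and shift 3 has {A, C, E, F}, leaving only B.
Day 3, shift 1: day 3 has {A, B, C, D, E} and shift 1 has {C}, leaving only F.
Day 1, shift 1: day 1 has {A, D, E} and shift 1 has {C, F}, leaving only B.
Day 5 already has {A, E, F} and shift 1 already has {B, C, F}, so day 5, shift 1 must be D.

D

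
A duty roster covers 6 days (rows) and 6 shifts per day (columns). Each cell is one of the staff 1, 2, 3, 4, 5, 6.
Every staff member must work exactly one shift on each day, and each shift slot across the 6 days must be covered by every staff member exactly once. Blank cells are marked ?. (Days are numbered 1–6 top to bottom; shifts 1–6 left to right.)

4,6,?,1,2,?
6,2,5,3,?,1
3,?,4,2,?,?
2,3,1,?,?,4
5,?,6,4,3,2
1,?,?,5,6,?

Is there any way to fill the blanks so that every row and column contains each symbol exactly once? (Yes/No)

No day or shift among the givens repeats a symbol, and propagating forced cells runs into no contradiction.
One valid completion exists (for instance, 4 6 3 1 2 5 / 6 2 5 3 4 1 / 3 5 4 2 1 6 / 2 3 1 6 5 4 / 5 1 6 4 3 2 / 1 4 2 5 6 3).

Yes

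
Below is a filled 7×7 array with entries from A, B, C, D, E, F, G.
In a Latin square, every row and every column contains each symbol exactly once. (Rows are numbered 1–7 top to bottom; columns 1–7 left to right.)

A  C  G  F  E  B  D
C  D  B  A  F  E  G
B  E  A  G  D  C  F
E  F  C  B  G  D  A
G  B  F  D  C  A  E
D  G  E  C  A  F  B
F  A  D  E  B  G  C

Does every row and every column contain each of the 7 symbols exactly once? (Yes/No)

Each row is a permutation of the 7 symbols, and so is each column.

Yes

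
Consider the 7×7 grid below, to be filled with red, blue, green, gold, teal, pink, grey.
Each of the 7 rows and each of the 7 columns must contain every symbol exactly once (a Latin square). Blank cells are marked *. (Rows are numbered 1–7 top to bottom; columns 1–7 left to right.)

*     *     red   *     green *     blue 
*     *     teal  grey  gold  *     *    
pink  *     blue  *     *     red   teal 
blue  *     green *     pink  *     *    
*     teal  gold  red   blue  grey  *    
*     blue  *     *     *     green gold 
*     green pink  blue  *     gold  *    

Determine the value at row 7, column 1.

grey

Row 3, column 5: row 3 has {red, blue, teal, pink} and column 5 has {blue, green, gold, pink}, leaving only grey.
Row 3, column 2: row 3 has {red, blue, teal, pink, grey} and column 2 has {blue, green, teal}, leaving only gold.
Row 3, column 4: row 3 has {red, blue, gold, teal, pink, grey} and column 4 has {red, blue, grey}, leaving only green.
Row 4, column 6: row 4 has {blue, green, pink} and column 6 has {red, green, gold, grey}, leaving only teal.
Row 1, column 6: row 1 has {red, blue, green} and column 6 has {red, green, gold, teal, grey}, leaving only pink.
Row 1, column 2: row 1 has {red, blue, green, pink} and column 2 has {blue, green, gold, teal}, leaving only grey.
Row 2, column 6: row 2 has {gold, teal, grey} and column 6 has {red, green, gold, teal, pink, grey}, leaving only blue.
Row 4, column 2: row 4 has {blue, green, teal, pink} and column 2 has {blue, green, gold, teal, grey}, leaving only red.
Row 2, column 2: row 2 has {blue, gold, teal, grey} and column 2 has {red, blue, green, gold, teal, grey}, leaving only pink.
Row 4, column 4: row 4 has {red, blue, green, teal, pink} and column 4 has {red, blue, green, grey}, leaving only gold.
Row 1, column 4: row 1 has {red, blue, green, pink, grey} and column 4 has {red, blue, green, gold, grey}, leaving only teal.
Row 1, column 1: row 1 has {red, blue, green, teal, pink, grey} and column 1 has {blue, pink}, leaving only gold.
Row 4, column 7: row 4 has {red, blue, green, gold, teal, pink} and column 7 has {blue, gold, teal}, leaving only grey.
Row 5, column 1: row 5 has {red, blue, gold, teal, grey} and column 1 has {blue, gold, pink}, leaving only green.
Row 2, column 1: row 2 has {blue, gold, teal, pink, grey} and column 1 has {blue, green, gold, pink}, leaving only red.
Row 2, column 7: row 2 has {red, blue, gold, teal, pink, grey} and column 7 has {blue, gold, teal, grey}, leaving only green.
Row 5, column 7: row 5 has {red, blue, green, gold, teal, grey} and column 7 has {blue, green, gold, teal, grey}, leaving only pink.
Row 6, column 3: row 6 has {blue, green, gold} and column 3 has {red, blue, green, gold, teal, pink}, leaving only grey.
Row 6, column 1: row 6 has {blue, green, gold, grey} and column 1 has {red, blue, green, gold, pink}, leaving only teal.
Row 7 already has {blue, green, gold, pink} and column 1 already has {red, blue, green, gold, teal, pink}, so row 7, column 1 must be grey.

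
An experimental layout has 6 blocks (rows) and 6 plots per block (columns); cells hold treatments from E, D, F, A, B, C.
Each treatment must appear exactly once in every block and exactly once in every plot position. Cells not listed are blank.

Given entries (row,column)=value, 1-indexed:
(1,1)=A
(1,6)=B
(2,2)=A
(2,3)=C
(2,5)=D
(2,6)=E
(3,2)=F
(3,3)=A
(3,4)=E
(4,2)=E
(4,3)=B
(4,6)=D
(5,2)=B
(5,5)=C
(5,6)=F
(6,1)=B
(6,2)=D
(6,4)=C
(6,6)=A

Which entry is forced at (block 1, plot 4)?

D

Block 1, plot 2: block 1 has {A, B} and plot 2 has {E, D, F, A, B}, leaving only C.
Block 2, plot 1: block 2 has {E, D, A, C} and plot 1 has {A, B}, leaving only F.
Block 2, plot 4: block 2 has {E, D, F, A, C} and plot 4 has {E, C}, leaving only B.
Block 3, plot 5: block 3 has {E, F, A} and plot 5 has {D, C}, leaving only B.
Block 3, plot 6: block 3 has {E, F, A, B} and plot 6 has {E, D, F, A, B}, leaving only C.
Block 3, plot 1: block 3 has {E, F, A, B, C} and plot 1 has {F, A, B}, leaving only D.
Block 4, plot 1: block 4 has {E, D, B} and plot 1 has {D, F, A, B}, leaving only C.
Block 5, plot 1: block 5 has {F, B, C} and plot 1 has {D, F, A, B, C}, leaving only E.
Block 5, plot 3: block 5 has {E, F, B, C} and plot 3 has {A, B, C}, leaving only D.
Block 5, plot 4: block 5 has {E, D, F, B, C} and plot 4 has {E, B, C}, leaving only A.
Block 4, plot 4: block 4 has {E, D, B, C} and plot 4 has {E, A, B, C}, leaving only F.
Block 1 already has {A, B, C} and plot 4 already has {E, F, A, B, C}, so block 1, plot 4 must be D.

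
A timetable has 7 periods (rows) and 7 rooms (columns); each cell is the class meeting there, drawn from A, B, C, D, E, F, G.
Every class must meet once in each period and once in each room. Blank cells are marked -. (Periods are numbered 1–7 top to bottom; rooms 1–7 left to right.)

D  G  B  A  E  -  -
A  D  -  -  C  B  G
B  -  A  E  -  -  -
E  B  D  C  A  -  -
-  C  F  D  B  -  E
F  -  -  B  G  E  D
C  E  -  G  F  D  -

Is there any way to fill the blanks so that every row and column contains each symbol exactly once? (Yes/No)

No

Period 7, room 3: period 7 together with room 3 already contain {A, B, C, D, E, F, G} — every symbol — so nothing can go there. The grid has no valid completion.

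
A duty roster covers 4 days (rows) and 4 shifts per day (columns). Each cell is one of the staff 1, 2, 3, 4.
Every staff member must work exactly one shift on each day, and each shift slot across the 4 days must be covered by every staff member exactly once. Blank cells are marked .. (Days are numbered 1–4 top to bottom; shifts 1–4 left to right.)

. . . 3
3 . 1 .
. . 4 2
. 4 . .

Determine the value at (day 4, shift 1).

2

Day 1, shift 3: day 1 has {3} and shift 3 has {1, 4}, leaving only 2.
Day 1, shift 2: day 1 has {2, 3} and shift 2 has {4}, leaving only 1.
Day 1, shift 1: day 1 has {1, 2, 3} and shift 1 has {3}, leaving only 4.
Day 2, shift 2: day 2 has {1, 3} and shift 2 has {1, 4}, leaving only 2.
Day 2, shift 4: day 2 has {1, 2, 3} and shift 4 has {2, 3}, leaving only 4.
Day 3, shift 1: day 3 has {2, 4} and shift 1 has {3, 4}, leaving only 1.
Day 4 already has {4} and shift 1 already has {1, 3, 4}, so day 4, shift 1 must be 2.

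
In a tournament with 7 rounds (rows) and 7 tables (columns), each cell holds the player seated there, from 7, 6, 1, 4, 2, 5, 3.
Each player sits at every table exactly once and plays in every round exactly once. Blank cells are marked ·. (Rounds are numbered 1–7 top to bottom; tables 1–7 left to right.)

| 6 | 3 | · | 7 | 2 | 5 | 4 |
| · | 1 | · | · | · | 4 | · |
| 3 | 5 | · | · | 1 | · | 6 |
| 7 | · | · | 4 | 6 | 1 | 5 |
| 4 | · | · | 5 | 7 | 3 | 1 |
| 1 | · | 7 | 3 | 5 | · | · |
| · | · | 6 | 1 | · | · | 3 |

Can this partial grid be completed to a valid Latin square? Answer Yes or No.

No round or table among the givens repeats a symbol, and propagating forced cells runs into no contradiction.
One valid completion exists (for instance, 6 3 1 7 2 5 4 / 2 1 5 6 3 4 7 / 3 5 4 2 1 7 6 / 7 2 3 4 6 1 5 / 4 6 2 5 7 3 1 / 1 4 7 3 5 6 2 / 5 7 6 1 4 2 3).

Yes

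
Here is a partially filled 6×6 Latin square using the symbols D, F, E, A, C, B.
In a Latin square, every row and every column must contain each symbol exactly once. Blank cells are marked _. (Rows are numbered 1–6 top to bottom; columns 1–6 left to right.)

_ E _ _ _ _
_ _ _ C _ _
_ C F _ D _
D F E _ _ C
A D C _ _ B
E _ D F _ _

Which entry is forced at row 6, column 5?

Row 3, column 1: row 3 has {D, F, C} and column 1 has {D, E, A}, leaving only B.
Row 2, column 1: row 2 has {C} and column 1 has {D, E, A, B}, leaving only F.
Row 1, column 1: row 1 has {E} and column 1 has {D, F, E, A, B}, leaving only C.
Row 5, column 4: row 5 has {D, A, C, B} and column 4 has {F, C}, leaving only E.
Row 3, column 4: row 3 has {D, F, C, B} and column 4 has {F, E, C}, leaving only A.
Row 3, column 6: row 3 has {D, F, A, C, B} and column 6 has {C, B}, leaving only E.
Row 4, column 4: row 4 has {D, F, E, C} and column 4 has {F, E, A, C}, leaving only B.
Row 1, column 4: row 1 has {E, C} and column 4 has {F, E, A, C, B}, leaving only D.
Row 4, column 5: row 4 has {D, F, E, C, B} and column 5 has {D}, leaving only A.
Row 5, column 5: row 5 has {D, E, A, C, B} and column 5 has {D, A}, leaving only F.
Row 1, column 5: row 1 has {D, E, C} and column 5 has {D, F, A}, leaving only B.
Row 6 already has {D, F, E} and column 5 already has {D, F, A, B}, so row 6, column 5 must be C.

C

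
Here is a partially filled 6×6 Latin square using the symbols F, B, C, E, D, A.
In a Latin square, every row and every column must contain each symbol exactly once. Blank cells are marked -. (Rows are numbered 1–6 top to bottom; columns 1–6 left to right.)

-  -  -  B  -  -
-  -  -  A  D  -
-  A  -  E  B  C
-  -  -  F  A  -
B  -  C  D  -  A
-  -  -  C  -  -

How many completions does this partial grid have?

Row 1, column 1: eliminating its row and column leaves {F, C, E, D, A}.
Row 1, column 2: eliminating its row and column leaves {F, C, E, D}.
Row 1, column 3: eliminating its row and column leaves {F, E, D, A}.
Row 1, column 5: eliminating its row and column leaves {F, C, E}.
Row 1, column 6: eliminating its row and column leaves {F, E, D}.
Row 2, column 1: eliminating its row and column leaves {F, C, E}.
Row 2, column 2: eliminating its row and column leaves {F, B, C, E}.
Row 2, column 3: eliminating its row and column leaves {F, B, E}.
Row 2, column 6: eliminating its row and column leaves {F, B, E}.
Row 3, column 1: eliminating its row and column leaves {F, D}.
Row 3, column 3: eliminating its row and column leaves {F, D}.
Row 4, column 1: eliminating its row and column leaves {C, E, D}.
Row 4, column 2: eliminating its row and column leaves {B, C, E, D}.
Row 4, column 3: eliminating its row and column leaves {B, E, D}.
Row 4, column 6: eliminating its row and column leaves {B, E, D}.
Row 5, column 2: eliminating its row and column leaves {F, E}.
Row 5, column 5: eliminating its row and column leaves {F, E}.
Row 6, column 1: eliminating its row and column leaves {F, E, D, A}.
Row 6, column 2: eliminating its row and column leaves {F, B, E, D}.
Row 6, column 3: eliminating its row and column leaves {F, B, E, D, A}.
Row 6, column 5: eliminating its row and column leaves {F, E}.
Row 6, column 6: eliminating its row and column leaves {F, B, E, D}.
Enumerating the assignments across these blanks that avoid any row or column repeat gives 58 completions.

58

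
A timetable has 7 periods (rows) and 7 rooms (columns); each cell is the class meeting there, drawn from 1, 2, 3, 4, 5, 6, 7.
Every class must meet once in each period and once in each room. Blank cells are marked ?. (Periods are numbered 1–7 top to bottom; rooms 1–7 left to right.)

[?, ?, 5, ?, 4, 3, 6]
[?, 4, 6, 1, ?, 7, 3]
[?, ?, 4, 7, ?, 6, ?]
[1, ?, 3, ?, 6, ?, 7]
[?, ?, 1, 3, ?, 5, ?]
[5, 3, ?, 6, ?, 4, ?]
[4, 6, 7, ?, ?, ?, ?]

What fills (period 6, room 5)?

7

Period 1, room 4: period 1 has {3, 4, 5, 6} and room 4 has {1, 3, 6, 7}, leaving only 2.
Period 1, room 1: period 1 has {2, 3, 4, 5, 6} and room 1 has {1, 4, 5}, leaving only 7.
Period 1, room 2: period 1 has {2, 3, 4, 5, 6, 7} and room 2 has {3, 4, 6}, leaving only 1.
Period 2, room 1: period 2 has {1, 3, 4, 6, 7} and room 1 has {1, 4, 5, 7}, leaving only 2.
Period 2, room 5: period 2 has {1, 2, 3, 4, 6, 7} and room 5 has {4, 6}, leaving only 5.
Period 3, room 1: period 3 has {4, 6, 7} and room 1 has {1, 2, 4, 5, 7}, leaving only 3.
Period 4, room 6: period 4 has {1, 3, 6, 7} and room 6 has {3, 4, 5, 6, 7}, leaving only 2.
Period 4, room 2: period 4 has {1, 2, 3, 6, 7} and room 2 has {1, 3, 4, 6}, leaving only 5.
Period 3, room 2: period 3 has {3, 4, 6, 7} and room 2 has {1, 3, 4, 5, 6}, leaving only 2.
Period 3, room 5: period 3 has {2, 3, 4, 6, 7} and room 5 has {4, 5, 6}, leaving only 1.
Period 3, room 7: period 3 has {1, 2, 3, 4, 6, 7} and room 7 has {3, 6, 7}, leaving only 5.
Period 4, room 4: period 4 has {1, 2, 3, 5, 6, 7} and room 4 has {1, 2, 3, 6, 7}, leaving only 4.
Period 5, room 1: period 5 has {1, 3, 5} and room 1 has {1, 2, 3, 4, 5, 7}, leaving only 6.
Period 5, room 2: period 5 has {1, 3, 5, 6} and room 2 has {1, 2, 3, 4, 5, 6}, leaving only 7.
Period 5, room 5: period 5 has {1, 3, 5, 6, 7} and room 5 has {1, 4, 5, 6}, leaving only 2.
Period 6 already has {3, 4, 5, 6} and room 5 already has {1, 2, 4, 5, 6}, so period 6, room 5 must be 7.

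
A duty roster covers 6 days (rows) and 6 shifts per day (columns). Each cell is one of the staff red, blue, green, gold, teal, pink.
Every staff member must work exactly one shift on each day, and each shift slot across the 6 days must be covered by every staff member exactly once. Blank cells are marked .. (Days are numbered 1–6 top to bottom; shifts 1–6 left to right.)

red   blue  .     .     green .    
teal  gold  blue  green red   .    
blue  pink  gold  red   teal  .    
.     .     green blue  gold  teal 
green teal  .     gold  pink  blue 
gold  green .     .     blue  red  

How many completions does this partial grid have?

2

Day 1, shift 3: eliminating its day and shift leaves {teal, pink}.
Day 1, shift 4: eliminating its day and shift leaves {teal, pink}.
Day 1, shift 6: eliminating its day and shift leaves {gold, pink}.
Day 2, shift 6: eliminating its day and shift leaves {pink}.
Day 3, shift 6: eliminating its day and shift leaves {green}.
Day 4, shift 1: eliminating its day and shift leaves {pink}.
Day 4, shift 2: eliminating its day and shift leaves {red}.
Day 5, shift 3: eliminating its day and shift leaves {red}.
Day 6, shift 3: eliminating its day and shift leaves {teal, pink}.
Day 6, shift 4: eliminating its day and shift leaves {teal, pink}.
Enumerating the assignments across these blanks that avoid any day or shift repeat gives 2 completions.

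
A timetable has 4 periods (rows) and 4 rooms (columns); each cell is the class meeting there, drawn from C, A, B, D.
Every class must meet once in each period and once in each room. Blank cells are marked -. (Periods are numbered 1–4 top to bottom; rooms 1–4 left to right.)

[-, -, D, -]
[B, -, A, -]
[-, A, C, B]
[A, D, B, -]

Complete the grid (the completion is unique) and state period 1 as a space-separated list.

C B D A

Period 1, room 1: period 1 has {D} and room 1 has {A, B}, leaving only C.
Period 1, room 2: period 1 has {C, D} and room 2 has {A, D}, leaving only B.
Period 1, room 4: period 1 has {C, B, D} and room 4 has {B}, leaving only A.
So period 1 reads: C B D A.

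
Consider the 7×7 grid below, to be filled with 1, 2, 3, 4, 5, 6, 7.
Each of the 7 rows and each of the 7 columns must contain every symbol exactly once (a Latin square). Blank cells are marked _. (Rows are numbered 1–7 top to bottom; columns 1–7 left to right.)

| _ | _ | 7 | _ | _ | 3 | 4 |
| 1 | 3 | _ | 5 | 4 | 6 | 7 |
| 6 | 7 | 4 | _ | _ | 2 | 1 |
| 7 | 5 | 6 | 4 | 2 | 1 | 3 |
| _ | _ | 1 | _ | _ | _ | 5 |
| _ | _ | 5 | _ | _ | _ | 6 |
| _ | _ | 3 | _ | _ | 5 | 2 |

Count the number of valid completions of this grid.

10

Row 1, column 1: eliminating its row and column leaves {2, 5}.
Row 1, column 2: eliminating its row and column leaves {1, 2, 6}.
Row 1, column 4: eliminating its row and column leaves {1, 2, 6}.
Row 1, column 5: eliminating its row and column leaves {1, 5, 6}.
Row 2, column 3: eliminating its row and column leaves {2}.
Row 3, column 4: eliminating its row and column leaves {3}.
Row 3, column 5: eliminating its row and column leaves {3, 5}.
Row 5, column 1: eliminating its row and column leaves {2, 3, 4}.
Row 5, column 2: eliminating its row and column leaves {2, 4, 6}.
Row 5, column 4: eliminating its row and column leaves {2, 3, 6, 7}.
Row 5, column 5: eliminating its row and column leaves {3, 6, 7}.
Row 5, column 6: eliminating its row and column leaves {4, 7}.
Row 6, column 1: eliminating its row and column leaves {2, 3, 4}.
Row 6, column 2: eliminating its row and column leaves {1, 2, 4}.
Row 6, column 4: eliminating its row and column leaves {1, 2, 3, 7}.
Row 6, column 5: eliminating its row and column leaves {1, 3, 7}.
Row 6, column 6: eliminating its row and column leaves {4, 7}.
Row 7, column 1: eliminating its row and column leaves {4}.
Row 7, column 2: eliminating its row and column leaves {1, 4, 6}.
Row 7, column 4: eliminating its row and column leaves {1, 6, 7}.
Row 7, column 5: eliminating its row and column leaves {1, 6, 7}.
Enumerating the assignments across these blanks that avoid any row or column repeat gives 10 completions.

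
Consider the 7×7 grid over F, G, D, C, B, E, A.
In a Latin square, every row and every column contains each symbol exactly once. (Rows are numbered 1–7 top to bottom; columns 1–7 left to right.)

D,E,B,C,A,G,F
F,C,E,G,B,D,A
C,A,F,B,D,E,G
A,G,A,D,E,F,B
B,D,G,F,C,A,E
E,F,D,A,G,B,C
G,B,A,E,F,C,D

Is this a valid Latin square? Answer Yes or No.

Row 4 contains A twice (at columns 1 and 3), so it is not a permutation.

No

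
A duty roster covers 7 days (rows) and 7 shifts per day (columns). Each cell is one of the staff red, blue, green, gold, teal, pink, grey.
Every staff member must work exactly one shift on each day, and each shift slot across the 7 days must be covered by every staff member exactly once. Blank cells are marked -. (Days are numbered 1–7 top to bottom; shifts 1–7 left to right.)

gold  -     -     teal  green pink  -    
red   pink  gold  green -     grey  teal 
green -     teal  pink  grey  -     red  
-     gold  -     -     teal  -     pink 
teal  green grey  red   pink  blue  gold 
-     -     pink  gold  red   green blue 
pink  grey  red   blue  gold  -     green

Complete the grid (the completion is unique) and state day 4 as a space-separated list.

Day 4, shift 4: day 4 has {gold, teal, pink} and shift 4 has {red, blue, green, gold, teal, pink}, leaving only grey.
Day 4, shift 1: day 4 has {gold, teal, pink, grey} and shift 1 has {red, green, gold, teal, pink}, leaving only blue.
Day 4, shift 3: day 4 has {blue, gold, teal, pink, grey} and shift 3 has {red, gold, teal, pink, grey}, leaving only green.
Day 4, shift 6: day 4 has {blue, green, gold, teal, pink, grey} and shift 6 has {blue, green, pink, grey}, leaving only red.
So day 4 reads: blue gold green grey teal red pink.

blue gold green grey teal red pink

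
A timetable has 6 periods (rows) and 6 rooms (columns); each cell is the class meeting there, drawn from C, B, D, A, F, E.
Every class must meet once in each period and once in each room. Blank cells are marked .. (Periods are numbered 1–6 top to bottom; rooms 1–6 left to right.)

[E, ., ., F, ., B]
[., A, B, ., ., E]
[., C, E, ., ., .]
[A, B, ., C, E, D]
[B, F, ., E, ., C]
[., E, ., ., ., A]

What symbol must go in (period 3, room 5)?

Period 1, room 2: period 1 has {B, F, E} and room 2 has {C, B, A, F, E}, leaving only D.
Period 2, room 4: period 2 has {B, A, E} and room 4 has {C, F, E}, leaving only D.
Period 3, room 6: period 3 has {C, E} and room 6 has {C, B, D, A, E}, leaving only F.
Period 3, room 1: period 3 has {C, F, E} and room 1 has {B, A, E}, leaving only D.
Period 4, room 3: period 4 has {C, B, D, A, E} and room 3 has {B, E}, leaving only F.
Period 6, room 4: period 6 has {A, E} and room 4 has {C, D, F, E}, leaving only B.
Period 3, room 4: period 3 has {C, D, F, E} and room 4 has {C, B, D, F, E}, leaving only A.
Period 3 already has {C, D, A, F, E} and room 5 already has {E}, so period 3, room 5 must be B.

B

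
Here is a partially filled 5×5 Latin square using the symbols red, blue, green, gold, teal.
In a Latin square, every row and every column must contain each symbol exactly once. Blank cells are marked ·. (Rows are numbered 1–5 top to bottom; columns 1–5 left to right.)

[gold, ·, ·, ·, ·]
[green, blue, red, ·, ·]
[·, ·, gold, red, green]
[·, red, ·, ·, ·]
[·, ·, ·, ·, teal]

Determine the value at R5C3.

Row 2, column 5: row 2 has {red, blue, green} and column 5 has {green, teal}, leaving only gold.
Row 2, column 4: row 2 has {red, blue, green, gold} and column 4 has {red}, leaving only teal.
Row 3, column 2: row 3 has {red, green, gold} and column 2 has {red, blue}, leaving only teal.
Row 1, column 2: row 1 has {gold} and column 2 has {red, blue, teal}, leaving only green.
Row 1, column 4: row 1 has {green, gold} and column 4 has {red, teal}, leaving only blue.
Row 1, column 3: row 1 has {blue, green, gold} and column 3 has {red, gold}, leaving only teal.
Row 1, column 5: row 1 has {blue, green, gold, teal} and column 5 has {green, gold, teal}, leaving only red.
Row 3, column 1: row 3 has {red, green, gold, teal} and column 1 has {green, gold}, leaving only blue.
Row 4, column 1: row 4 has {red} and column 1 has {blue, green, gold}, leaving only teal.
Row 4, column 5: row 4 has {red, teal} and column 5 has {red, green, gold, teal}, leaving only blue.
Row 4, column 3: row 4 has {red, blue, teal} and column 3 has {red, gold, teal}, leaving only green.
Row 5 already has {teal} and column 3 already has {red, green, gold, teal}, so row 5, column 3 must be blue.

blue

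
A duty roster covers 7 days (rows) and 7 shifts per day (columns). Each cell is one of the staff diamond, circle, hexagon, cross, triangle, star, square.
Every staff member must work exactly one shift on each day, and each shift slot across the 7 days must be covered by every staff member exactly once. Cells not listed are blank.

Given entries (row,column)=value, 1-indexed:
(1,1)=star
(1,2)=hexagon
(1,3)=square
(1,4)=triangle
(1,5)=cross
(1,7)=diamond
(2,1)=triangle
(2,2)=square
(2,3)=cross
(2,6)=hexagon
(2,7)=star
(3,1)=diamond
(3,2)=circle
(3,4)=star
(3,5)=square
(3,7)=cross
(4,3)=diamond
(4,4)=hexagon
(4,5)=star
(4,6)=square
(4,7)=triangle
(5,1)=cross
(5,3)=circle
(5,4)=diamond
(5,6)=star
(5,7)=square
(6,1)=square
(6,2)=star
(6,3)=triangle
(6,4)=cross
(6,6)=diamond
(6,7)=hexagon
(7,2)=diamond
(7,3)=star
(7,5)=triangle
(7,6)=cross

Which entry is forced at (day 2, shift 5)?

diamond

Day 1, shift 6: day 1 has {diamond, hexagon, cross, triangle, star, square} and shift 6 has {diamond, hexagon, cross, star, square}, leaving only circle.
Day 2, shift 4: day 2 has {hexagon, cross, triangle, star, square} and shift 4 has {diamond, hexagon, cross, triangle, star}, leaving only circle.
Day 2 already has {circle, hexagon, cross, triangle, star, square} and shift 5 already has {cross, triangle, star, square}, so day 2, shift 5 must be diamond.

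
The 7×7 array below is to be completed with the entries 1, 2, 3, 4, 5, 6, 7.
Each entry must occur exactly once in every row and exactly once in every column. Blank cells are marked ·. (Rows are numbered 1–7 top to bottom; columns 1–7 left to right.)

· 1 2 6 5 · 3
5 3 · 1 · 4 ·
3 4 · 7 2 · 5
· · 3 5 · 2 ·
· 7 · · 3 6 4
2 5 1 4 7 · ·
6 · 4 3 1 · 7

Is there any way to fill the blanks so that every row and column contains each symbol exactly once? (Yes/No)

No row or column among the givens repeats a symbol, and propagating forced cells runs into no contradiction.
One valid completion exists (for instance, 4 1 2 6 5 7 3 / 5 3 7 1 6 4 2 / 3 4 6 7 2 1 5 / 7 6 3 5 4 2 1 / 1 7 5 2 3 6 4 / 2 5 1 4 7 3 6 / 6 2 4 3 1 5 7).

Yes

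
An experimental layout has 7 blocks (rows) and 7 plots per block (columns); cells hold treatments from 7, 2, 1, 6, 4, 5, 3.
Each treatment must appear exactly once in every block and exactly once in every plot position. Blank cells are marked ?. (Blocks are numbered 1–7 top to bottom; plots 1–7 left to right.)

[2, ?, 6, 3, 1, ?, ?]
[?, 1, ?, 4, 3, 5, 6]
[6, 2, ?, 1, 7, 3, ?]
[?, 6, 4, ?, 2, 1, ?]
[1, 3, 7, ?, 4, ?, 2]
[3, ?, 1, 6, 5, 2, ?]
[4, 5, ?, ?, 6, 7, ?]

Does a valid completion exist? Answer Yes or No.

Yes

No block or plot among the givens repeats a symbol, and propagating forced cells runs into no contradiction.
One valid completion exists (for instance, 2 7 6 3 1 4 5 / 7 1 2 4 3 5 6 / 6 2 5 1 7 3 4 / 5 6 4 7 2 1 3 / 1 3 7 5 4 6 2 / 3 4 1 6 5 2 7 / 4 5 3 2 6 7 1).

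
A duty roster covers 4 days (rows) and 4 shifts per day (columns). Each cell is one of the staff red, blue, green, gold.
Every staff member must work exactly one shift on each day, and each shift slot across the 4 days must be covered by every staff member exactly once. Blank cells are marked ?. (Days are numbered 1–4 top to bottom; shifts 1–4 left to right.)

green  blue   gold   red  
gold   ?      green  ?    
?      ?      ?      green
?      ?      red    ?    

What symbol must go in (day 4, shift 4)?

gold

Day 2, shift 2: day 2 has {green, gold} and shift 2 has {blue}, leaving only red.
Day 2, shift 4: day 2 has {red, green, gold} and shift 4 has {red, green}, leaving only blue.
Day 4 already has {red} and shift 4 already has {red, blue, green}, so day 4, shift 4 must be gold.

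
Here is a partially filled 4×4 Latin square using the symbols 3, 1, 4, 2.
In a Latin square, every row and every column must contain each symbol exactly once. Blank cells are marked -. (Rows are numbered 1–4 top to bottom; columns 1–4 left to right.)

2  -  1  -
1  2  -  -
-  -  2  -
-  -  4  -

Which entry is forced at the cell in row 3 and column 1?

4

Row 2, column 3: row 2 has {1, 2} and column 3 has {1, 4, 2}, leaving only 3.
Row 2, column 4: row 2 has {3, 1, 2} and column 4 has {}, leaving only 4.
Row 1, column 4: row 1 has {1, 2} and column 4 has {4}, leaving only 3.
Row 1, column 2: row 1 has {3, 1, 2} and column 2 has {2}, leaving only 4.
Row 3, column 4: row 3 has {2} and column 4 has {3, 4}, leaving only 1.
Row 3, column 2: row 3 has {1, 2} and column 2 has {4, 2}, leaving only 3.
Row 3 already has {3, 1, 2} and column 1 already has {1, 2}, so row 3, column 1 must be 4.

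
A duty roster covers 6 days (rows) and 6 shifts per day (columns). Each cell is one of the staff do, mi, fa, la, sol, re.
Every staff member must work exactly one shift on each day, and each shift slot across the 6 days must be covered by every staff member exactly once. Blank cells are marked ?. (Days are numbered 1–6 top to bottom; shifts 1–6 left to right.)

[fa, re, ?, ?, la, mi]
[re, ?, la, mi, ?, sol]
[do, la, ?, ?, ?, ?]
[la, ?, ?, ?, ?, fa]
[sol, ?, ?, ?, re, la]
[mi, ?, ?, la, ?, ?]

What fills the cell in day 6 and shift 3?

Day 3, shift 6: day 3 has {do, la} and shift 6 has {mi, fa, la, sol}, leaving only re.
Day 6, shift 6: day 6 has {mi, la} and shift 6 has {mi, fa, la, sol, re}, leaving only do.
Day 6, shift 3 is narrowed to {fa, sol, re}.
If it were fa, then day 6, shift 5 would be left with no valid symbol.
If it were sol, then day 5, shift 4 would be left with no valid symbol.
So day 6, shift 3 must be re.

re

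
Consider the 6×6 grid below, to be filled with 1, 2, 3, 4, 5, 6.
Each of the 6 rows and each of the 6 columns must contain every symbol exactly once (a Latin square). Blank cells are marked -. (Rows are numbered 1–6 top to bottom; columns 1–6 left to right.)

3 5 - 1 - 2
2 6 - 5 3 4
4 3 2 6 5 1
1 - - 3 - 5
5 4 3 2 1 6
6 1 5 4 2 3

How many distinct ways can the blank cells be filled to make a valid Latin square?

2

Row 1, column 3: eliminating its row and column leaves {4, 6}.
Row 1, column 5: eliminating its row and column leaves {4, 6}.
Row 2, column 3: eliminating its row and column leaves {1}.
Row 4, column 2: eliminating its row and column leaves {2}.
Row 4, column 3: eliminating its row and column leaves {4, 6}.
Row 4, column 5: eliminating its row and column leaves {4, 6}.
Enumerating the assignments across these blanks that avoid any row or column repeat gives 2 completions.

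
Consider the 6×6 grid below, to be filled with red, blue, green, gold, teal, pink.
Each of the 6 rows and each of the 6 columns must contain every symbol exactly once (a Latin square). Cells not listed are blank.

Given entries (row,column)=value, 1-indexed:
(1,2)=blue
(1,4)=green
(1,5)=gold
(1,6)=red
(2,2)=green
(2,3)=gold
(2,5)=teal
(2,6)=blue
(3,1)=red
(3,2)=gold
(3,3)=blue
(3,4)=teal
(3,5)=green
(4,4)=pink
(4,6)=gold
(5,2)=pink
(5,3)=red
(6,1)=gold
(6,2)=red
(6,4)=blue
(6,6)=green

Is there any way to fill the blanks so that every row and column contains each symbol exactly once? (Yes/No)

No row or column among the givens repeats a symbol, and propagating forced cells runs into no contradiction.
One valid completion exists (for instance, teal blue pink green gold red / pink green gold red teal blue / red gold blue teal green pink / blue teal green pink red gold / green pink red gold blue teal / gold red teal blue pink green).

Yes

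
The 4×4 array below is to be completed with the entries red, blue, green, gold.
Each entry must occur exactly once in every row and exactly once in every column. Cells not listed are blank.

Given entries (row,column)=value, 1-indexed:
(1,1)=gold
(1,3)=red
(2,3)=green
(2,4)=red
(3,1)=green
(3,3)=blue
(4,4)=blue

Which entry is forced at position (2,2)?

Row 1, column 4: row 1 has {red, gold} and column 4 has {red, blue}, leaving only green.
Row 1, column 2: row 1 has {red, green, gold} and column 2 has {}, leaving only blue.
Row 2 already has {red, green} and column 2 already has {blue}, so row 2, column 2 must be gold.

gold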